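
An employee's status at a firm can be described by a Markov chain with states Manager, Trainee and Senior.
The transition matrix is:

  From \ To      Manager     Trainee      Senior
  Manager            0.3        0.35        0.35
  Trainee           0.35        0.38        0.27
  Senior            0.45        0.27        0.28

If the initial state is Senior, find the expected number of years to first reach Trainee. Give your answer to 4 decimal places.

Let t(s) be the expected number of years to first reach Trainee from state s, with t(Trainee) = 0. Conditioning on the first year:
t(Manager) = 1 + 0.3·t(Manager) + 0.35·t(Senior)
t(Senior) = 1 + 0.45·t(Manager) + 0.28·t(Senior)
Solving: t(Manager) = 3.0880, t(Senior) = 3.3189.
Expected years from Senior to Trainee: 3.3189.

3.3189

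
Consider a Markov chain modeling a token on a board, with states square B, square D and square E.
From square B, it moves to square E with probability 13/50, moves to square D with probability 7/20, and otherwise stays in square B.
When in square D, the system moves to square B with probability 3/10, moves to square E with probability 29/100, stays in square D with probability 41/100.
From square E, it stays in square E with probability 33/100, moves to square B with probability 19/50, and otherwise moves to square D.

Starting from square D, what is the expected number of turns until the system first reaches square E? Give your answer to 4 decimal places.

Let t(s) be the expected number of turns to first reach square E from state s, with t(square E) = 0. Conditioning on the first turn:
t(square B) = 1 + 0.39·t(square B) + 0.35·t(square D)
t(square D) = 1 + 0.3·t(square B) + 0.41·t(square D)
Solving: t(square B) = 3.6877, t(square D) = 3.5700.
Expected turns from square D to square E: 3.5700.

3.5700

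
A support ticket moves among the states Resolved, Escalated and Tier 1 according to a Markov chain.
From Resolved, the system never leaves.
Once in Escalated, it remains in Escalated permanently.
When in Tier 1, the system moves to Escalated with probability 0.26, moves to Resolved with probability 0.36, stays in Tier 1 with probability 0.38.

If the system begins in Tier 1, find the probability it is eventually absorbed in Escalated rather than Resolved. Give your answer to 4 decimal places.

0.4194

Let h(s) be the probability of absorption at Escalated starting from transient state s. Then h(Escalated) = 1 and h(Resolved) = 0. By first-step analysis:
h(Tier 1) = 0.36·0 + 0.26·1 + 0.38·h(Tier 1)
Solving: h(Tier 1) = 0.4194.
Starting from Tier 1, the probability is 0.4194.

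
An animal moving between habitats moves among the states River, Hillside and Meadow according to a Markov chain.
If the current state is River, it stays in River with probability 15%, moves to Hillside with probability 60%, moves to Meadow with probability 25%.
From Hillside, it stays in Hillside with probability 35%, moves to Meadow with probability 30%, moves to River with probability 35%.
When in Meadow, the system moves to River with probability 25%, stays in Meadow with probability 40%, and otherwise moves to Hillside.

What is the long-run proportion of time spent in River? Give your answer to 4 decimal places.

Let the stationary distribution be π with π = πP and π_1 + π_2 + π_3 = 1.
π_1 = 0.15·π_1 + 0.35·π_2 + 0.25·π_3
π_2 = 0.6·π_1 + 0.35·π_2 + 0.35·π_3
Solving with the normalization constraint gives π = (0.2651, 0.4163, 0.3186).
So the stationary probability of River is 0.2651.

0.2651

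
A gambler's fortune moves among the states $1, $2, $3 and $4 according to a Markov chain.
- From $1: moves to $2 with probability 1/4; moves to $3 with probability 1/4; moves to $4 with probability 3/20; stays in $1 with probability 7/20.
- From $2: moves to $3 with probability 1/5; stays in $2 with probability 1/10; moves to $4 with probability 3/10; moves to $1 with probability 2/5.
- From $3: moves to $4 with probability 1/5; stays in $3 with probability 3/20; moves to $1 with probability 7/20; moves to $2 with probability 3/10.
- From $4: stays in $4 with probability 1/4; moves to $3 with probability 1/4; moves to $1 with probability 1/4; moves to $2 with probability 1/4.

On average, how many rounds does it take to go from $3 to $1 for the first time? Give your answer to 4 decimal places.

2.9548

Let t(s) be the expected number of rounds to first reach $1 from state s, with t($1) = 0. Conditioning on the first round:
t($2) = 1 + 0.1·t($2) + 0.2·t($3) + 0.3·t($4)
t($3) = 1 + 0.3·t($2) + 0.15·t($3) + 0.2·t($4)
t($4) = 1 + 0.25·t($2) + 0.25·t($3) + 0.25·t($4)
Solving: t($2) = 2.8581, t($3) = 2.9548, t($4) = 3.2710.
Expected rounds from $3 to $1: 2.9548.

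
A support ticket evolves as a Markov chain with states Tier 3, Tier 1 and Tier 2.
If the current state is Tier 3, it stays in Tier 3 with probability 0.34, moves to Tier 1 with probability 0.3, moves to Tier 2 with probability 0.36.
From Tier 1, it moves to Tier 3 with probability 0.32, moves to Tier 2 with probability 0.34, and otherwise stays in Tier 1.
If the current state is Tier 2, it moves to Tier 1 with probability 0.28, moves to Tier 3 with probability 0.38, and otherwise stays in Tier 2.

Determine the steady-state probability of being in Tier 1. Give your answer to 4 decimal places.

Let the stationary distribution be π with π = πP and π_1 + π_2 + π_3 = 1.
π_1 = 0.34·π_1 + 0.32·π_2 + 0.38·π_3
π_2 = 0.3·π_1 + 0.34·π_2 + 0.28·π_3
Solving with the normalization constraint gives π = (0.3478, 0.3053, 0.3470).
So the stationary probability of Tier 1 is 0.3053.

0.3053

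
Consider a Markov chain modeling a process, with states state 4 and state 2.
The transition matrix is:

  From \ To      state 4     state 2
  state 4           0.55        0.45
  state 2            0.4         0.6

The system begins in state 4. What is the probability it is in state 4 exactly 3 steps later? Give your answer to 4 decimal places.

Propagate the distribution vector 3 steps from state 4.
After 0 steps: (1.0000, 0.0000)
After 1 step: (0.5500, 0.4500)
After 2 steps: (0.4825, 0.5175)
After 3 steps: (0.4724, 0.5276)
P(in state 4 after 3 steps) = 0.4724

0.4724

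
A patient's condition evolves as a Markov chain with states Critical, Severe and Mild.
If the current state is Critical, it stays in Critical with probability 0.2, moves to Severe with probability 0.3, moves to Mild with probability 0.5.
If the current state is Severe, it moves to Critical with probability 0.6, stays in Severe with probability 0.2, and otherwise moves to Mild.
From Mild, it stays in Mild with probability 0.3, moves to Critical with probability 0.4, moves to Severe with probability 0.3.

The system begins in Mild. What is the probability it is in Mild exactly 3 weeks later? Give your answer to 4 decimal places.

Propagate the distribution vector 3 weeks from Mild.
After 0 weeks: (0.0000, 0.0000, 1.0000)
After 1 week: (0.4000, 0.3000, 0.3000)
After 2 weeks: (0.3800, 0.2700, 0.3500)
After 3 weeks: (0.3780, 0.2730, 0.3490)
P(in Mild after 3 weeks) = 0.3490

0.3490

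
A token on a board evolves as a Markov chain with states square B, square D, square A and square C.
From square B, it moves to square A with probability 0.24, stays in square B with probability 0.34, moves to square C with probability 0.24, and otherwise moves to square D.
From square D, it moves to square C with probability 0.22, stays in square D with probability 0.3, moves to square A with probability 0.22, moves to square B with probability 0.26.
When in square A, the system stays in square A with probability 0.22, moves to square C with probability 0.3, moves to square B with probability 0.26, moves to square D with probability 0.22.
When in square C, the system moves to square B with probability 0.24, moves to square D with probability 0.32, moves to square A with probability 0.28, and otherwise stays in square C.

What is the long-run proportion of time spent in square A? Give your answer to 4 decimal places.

0.2394

Let the stationary distribution be π with π = πP and π_1 + π_2 + π_3 + π_4 = 1.
π_1 = 0.34·π_1 + 0.26·π_2 + 0.26·π_3 + 0.24·π_4
π_2 = 0.18·π_1 + 0.3·π_2 + 0.22·π_3 + 0.32·π_4
π_3 = 0.24·π_1 + 0.22·π_2 + 0.22·π_3 + 0.28·π_4
Solving with the normalization constraint gives π = (0.2776, 0.2522, 0.2394, 0.2309).
So the stationary probability of square A is 0.2394.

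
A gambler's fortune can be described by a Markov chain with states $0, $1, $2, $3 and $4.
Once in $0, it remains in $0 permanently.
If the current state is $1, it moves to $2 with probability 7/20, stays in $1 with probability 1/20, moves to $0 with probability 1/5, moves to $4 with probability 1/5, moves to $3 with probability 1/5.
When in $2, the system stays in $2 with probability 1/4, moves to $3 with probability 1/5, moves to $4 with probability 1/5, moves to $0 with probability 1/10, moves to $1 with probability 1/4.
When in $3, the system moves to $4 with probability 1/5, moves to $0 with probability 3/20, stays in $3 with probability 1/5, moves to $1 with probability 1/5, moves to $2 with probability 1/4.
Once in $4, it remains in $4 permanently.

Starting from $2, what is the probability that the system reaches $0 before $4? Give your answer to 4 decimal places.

0.3939

Let h(s) be the probability of absorption at $0 starting from transient state s. Then h($0) = 1 and h($4) = 0. By first-step analysis:
h($1) = 0.2·1 + 0.05·h($1) + 0.35·h($2) + 0.2·h($3) + 0.2·0
h($2) = 0.1·1 + 0.25·h($1) + 0.25·h($2) + 0.2·h($3) + 0.2·0
h($3) = 0.15·1 + 0.2·h($1) + 0.25·h($2) + 0.2·h($3) + 0.2·0
Solving: h($1) = 0.4444, h($2) = 0.3939, h($3) = 0.4217.
Starting from $2, the probability is 0.3939.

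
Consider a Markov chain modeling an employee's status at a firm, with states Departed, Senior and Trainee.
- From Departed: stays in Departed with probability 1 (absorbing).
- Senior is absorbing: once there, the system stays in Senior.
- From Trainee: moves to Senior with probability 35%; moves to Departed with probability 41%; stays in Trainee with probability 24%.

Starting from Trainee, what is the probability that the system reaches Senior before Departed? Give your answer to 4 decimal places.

Let h(s) be the probability of absorption at Senior starting from transient state s. Then h(Senior) = 1 and h(Departed) = 0. By first-step analysis:
h(Trainee) = 0.41·0 + 0.35·1 + 0.24·h(Trainee)
Solving: h(Trainee) = 0.4605.
Starting from Trainee, the probability is 0.4605.

0.4605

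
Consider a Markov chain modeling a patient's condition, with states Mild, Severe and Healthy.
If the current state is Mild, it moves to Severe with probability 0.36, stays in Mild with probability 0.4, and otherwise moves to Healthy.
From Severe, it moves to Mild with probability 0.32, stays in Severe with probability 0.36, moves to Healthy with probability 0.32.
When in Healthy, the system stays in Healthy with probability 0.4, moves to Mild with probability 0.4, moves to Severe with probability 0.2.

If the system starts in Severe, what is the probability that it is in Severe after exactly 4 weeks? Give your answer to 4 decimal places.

Propagate the distribution vector 4 weeks from Severe.
After 0 weeks: (0.0000, 1.0000, 0.0000)
After 1 week: (0.3200, 0.3600, 0.3200)
After 2 weeks: (0.3712, 0.3088, 0.3200)
After 3 weeks: (0.3753, 0.3088, 0.3159)
After 4 weeks: (0.3753, 0.3095, 0.3152)
P(in Severe after 4 weeks) = 0.3095

0.3095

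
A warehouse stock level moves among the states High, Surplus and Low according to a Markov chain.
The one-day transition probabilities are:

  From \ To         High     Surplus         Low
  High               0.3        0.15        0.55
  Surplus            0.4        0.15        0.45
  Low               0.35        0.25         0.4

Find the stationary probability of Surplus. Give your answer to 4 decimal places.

0.1961

Let the stationary distribution be π with π = πP and π_1 + π_2 + π_3 = 1.
π_1 = 0.3·π_1 + 0.4·π_2 + 0.35·π_3
π_2 = 0.15·π_1 + 0.15·π_2 + 0.25·π_3
Solving with the normalization constraint gives π = (0.3427, 0.1961, 0.4612).
So the stationary probability of Surplus is 0.1961.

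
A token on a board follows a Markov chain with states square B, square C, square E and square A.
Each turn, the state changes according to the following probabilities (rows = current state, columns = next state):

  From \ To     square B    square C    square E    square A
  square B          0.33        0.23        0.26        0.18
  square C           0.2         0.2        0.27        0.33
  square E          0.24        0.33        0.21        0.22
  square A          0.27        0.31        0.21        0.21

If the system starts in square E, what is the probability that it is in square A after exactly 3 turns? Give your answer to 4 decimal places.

0.2358

Propagate the distribution vector 3 turns from square E.
After 0 turns: (0.0000, 0.0000, 1.0000, 0.0000)
After 1 turn: (0.2400, 0.3300, 0.2100, 0.2200)
After 2 turns: (0.2550, 0.2587, 0.2418, 0.2445)
After 3 turns: (0.2599, 0.2660, 0.2383, 0.2358)
P(in square A after 3 turns) = 0.2358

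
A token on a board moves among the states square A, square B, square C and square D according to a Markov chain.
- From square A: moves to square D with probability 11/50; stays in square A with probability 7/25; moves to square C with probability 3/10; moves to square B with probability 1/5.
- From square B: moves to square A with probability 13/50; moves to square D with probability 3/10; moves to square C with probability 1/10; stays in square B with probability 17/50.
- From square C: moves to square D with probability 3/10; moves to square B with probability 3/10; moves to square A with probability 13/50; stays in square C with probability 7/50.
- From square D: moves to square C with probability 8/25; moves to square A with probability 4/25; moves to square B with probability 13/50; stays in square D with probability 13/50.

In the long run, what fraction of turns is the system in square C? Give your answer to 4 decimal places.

0.2156

Let the stationary distribution be π with π = πP and π_1 + π_2 + π_3 + π_4 = 1.
π_1 = 0.28·π_1 + 0.26·π_2 + 0.26·π_3 + 0.16·π_4
π_2 = 0.2·π_1 + 0.34·π_2 + 0.3·π_3 + 0.26·π_4
π_3 = 0.3·π_1 + 0.1·π_2 + 0.14·π_3 + 0.32·π_4
Solving with the normalization constraint gives π = (0.2377, 0.2765, 0.2156, 0.2702).
So the stationary probability of square C is 0.2156.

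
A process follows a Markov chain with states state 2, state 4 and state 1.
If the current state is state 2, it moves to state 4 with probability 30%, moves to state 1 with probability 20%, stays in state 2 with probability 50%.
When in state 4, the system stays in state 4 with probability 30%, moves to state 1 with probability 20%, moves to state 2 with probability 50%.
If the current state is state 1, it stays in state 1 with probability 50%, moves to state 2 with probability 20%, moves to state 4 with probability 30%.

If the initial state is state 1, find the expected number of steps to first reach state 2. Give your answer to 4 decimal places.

3.4483

Let t(s) be the expected number of steps to first reach state 2 from state s, with t(state 2) = 0. Conditioning on the first step:
t(state 4) = 1 + 0.3·t(state 4) + 0.2·t(state 1)
t(state 1) = 1 + 0.3·t(state 4) + 0.5·t(state 1)
Solving: t(state 4) = 2.4138, t(state 1) = 3.4483.
Expected steps from state 1 to state 2: 3.4483.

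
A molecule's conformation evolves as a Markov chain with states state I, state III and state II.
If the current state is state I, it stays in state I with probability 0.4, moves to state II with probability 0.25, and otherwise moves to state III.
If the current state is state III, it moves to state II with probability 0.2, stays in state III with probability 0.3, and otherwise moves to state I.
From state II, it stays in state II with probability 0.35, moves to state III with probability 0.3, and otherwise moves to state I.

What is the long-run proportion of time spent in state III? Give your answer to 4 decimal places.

0.3210

Let the stationary distribution be π with π = πP and π_1 + π_2 + π_3 = 1.
π_1 = 0.4·π_1 + 0.5·π_2 + 0.35·π_3
π_2 = 0.35·π_1 + 0.3·π_2 + 0.3·π_3
Solving with the normalization constraint gives π = (0.4191, 0.3210, 0.2599).
So the stationary probability of state III is 0.3210.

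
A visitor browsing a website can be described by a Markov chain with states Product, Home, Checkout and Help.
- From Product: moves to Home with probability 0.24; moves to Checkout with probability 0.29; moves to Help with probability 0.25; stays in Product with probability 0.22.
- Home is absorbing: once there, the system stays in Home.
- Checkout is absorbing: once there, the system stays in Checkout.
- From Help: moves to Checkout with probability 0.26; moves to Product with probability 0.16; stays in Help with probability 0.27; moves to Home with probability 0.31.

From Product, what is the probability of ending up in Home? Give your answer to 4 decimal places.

Let h(s) be the probability of absorption at Home starting from transient state s. Then h(Home) = 1 and h(Checkout) = 0. By first-step analysis:
h(Product) = 0.22·h(Product) + 0.24·1 + 0.29·0 + 0.25·h(Help)
h(Help) = 0.16·h(Product) + 0.31·1 + 0.26·0 + 0.27·h(Help)
Solving: h(Product) = 0.4773, h(Help) = 0.5293.
Starting from Product, the probability is 0.4773.

0.4773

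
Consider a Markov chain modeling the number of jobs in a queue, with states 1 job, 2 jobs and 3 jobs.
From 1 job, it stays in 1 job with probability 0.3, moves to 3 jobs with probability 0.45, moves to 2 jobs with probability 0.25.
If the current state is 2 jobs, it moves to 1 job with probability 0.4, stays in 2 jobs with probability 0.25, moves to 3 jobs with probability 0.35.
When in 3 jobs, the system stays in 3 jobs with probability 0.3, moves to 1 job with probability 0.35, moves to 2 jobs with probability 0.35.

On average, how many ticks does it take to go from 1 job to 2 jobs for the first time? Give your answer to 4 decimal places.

3.4586

Let t(s) be the expected number of ticks to first reach 2 jobs from state s, with t(2 jobs) = 0. Conditioning on the first tick:
t(1 job) = 1 + 0.3·t(1 job) + 0.45·t(3 jobs)
t(3 jobs) = 1 + 0.35·t(1 job) + 0.3·t(3 jobs)
Solving: t(1 job) = 3.4586, t(3 jobs) = 3.1579.
Expected ticks from 1 job to 2 jobs: 3.4586.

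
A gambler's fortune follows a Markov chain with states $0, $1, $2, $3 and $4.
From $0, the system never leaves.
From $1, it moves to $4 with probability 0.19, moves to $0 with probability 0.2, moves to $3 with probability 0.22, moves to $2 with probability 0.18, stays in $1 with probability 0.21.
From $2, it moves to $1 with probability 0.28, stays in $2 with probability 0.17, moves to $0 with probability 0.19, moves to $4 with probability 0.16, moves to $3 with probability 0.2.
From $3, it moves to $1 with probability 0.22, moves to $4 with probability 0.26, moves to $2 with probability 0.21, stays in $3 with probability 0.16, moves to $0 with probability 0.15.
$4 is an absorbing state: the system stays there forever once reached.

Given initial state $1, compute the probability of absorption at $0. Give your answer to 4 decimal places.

Let h(s) be the probability of absorption at $0 starting from transient state s. Then h($0) = 1 and h($4) = 0. By first-step analysis:
h($1) = 0.2·1 + 0.21·h($1) + 0.18·h($2) + 0.22·h($3) + 0.19·0
h($2) = 0.19·1 + 0.28·h($1) + 0.17·h($2) + 0.2·h($3) + 0.16·0
h($3) = 0.15·1 + 0.22·h($1) + 0.21·h($2) + 0.16·h($3) + 0.26·0
Solving: h($1) = 0.4860, h($2) = 0.4965, h($3) = 0.4300.
Starting from $1, the probability is 0.4860.

0.4860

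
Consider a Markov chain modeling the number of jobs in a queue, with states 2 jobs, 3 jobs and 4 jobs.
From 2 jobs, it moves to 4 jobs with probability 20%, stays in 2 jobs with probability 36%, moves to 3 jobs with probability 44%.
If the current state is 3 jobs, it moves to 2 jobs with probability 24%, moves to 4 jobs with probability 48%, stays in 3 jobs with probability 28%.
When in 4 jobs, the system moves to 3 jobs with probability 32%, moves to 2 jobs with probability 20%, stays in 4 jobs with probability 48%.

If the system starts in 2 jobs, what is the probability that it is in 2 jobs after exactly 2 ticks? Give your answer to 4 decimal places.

Sum over the intermediate state after 1 tick:
P = P(2 jobs→2 jobs)·P(2 jobs→2 jobs) + P(2 jobs→3 jobs)·P(3 jobs→2 jobs) + P(2 jobs→4 jobs)·P(4 jobs→2 jobs)
  = 0.36×0.36 + 0.44×0.24 + 0.2×0.2
  = 0.1296 + 0.1056 + 0.0400 = 0.2752

0.2752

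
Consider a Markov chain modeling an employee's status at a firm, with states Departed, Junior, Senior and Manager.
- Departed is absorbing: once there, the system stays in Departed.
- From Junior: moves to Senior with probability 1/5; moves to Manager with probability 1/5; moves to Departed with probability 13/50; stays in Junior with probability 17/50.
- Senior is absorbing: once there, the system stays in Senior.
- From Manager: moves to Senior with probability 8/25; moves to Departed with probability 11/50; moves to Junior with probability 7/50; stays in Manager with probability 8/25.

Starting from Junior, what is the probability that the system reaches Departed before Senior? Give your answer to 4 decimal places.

0.5247

Let h(s) be the probability of absorption at Departed starting from transient state s. Then h(Departed) = 1 and h(Senior) = 0. By first-step analysis:
h(Junior) = 0.26·1 + 0.34·h(Junior) + 0.2·0 + 0.2·h(Manager)
h(Manager) = 0.22·1 + 0.14·h(Junior) + 0.32·0 + 0.32·h(Manager)
Solving: h(Junior) = 0.5247, h(Manager) = 0.4316.
Starting from Junior, the probability is 0.5247.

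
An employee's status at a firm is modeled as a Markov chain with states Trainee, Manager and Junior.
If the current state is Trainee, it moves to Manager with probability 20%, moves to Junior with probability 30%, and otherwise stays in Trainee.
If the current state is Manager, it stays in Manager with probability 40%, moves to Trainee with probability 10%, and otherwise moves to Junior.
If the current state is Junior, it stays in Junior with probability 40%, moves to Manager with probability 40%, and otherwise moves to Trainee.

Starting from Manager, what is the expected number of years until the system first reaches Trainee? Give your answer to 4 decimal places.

6.8750

Let t(s) be the expected number of years to first reach Trainee from state s, with t(Trainee) = 0. Conditioning on the first year:
t(Manager) = 1 + 0.4·t(Manager) + 0.5·t(Junior)
t(Junior) = 1 + 0.4·t(Manager) + 0.4·t(Junior)
Solving: t(Manager) = 6.8750, t(Junior) = 6.2500.
Expected years from Manager to Trainee: 6.8750.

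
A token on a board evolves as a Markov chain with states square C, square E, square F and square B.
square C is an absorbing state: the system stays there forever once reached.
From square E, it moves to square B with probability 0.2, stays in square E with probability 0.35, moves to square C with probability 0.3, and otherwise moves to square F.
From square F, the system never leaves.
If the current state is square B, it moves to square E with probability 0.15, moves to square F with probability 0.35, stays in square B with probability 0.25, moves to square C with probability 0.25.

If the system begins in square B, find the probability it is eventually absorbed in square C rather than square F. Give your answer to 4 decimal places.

0.4536

Let h(s) be the probability of absorption at square C starting from transient state s. Then h(square C) = 1 and h(square F) = 0. By first-step analysis:
h(square E) = 0.3·1 + 0.35·h(square E) + 0.15·0 + 0.2·h(square B)
h(square B) = 0.25·1 + 0.15·h(square E) + 0.35·0 + 0.25·h(square B)
Solving: h(square E) = 0.6011, h(square B) = 0.4536.
Starting from square B, the probability is 0.4536.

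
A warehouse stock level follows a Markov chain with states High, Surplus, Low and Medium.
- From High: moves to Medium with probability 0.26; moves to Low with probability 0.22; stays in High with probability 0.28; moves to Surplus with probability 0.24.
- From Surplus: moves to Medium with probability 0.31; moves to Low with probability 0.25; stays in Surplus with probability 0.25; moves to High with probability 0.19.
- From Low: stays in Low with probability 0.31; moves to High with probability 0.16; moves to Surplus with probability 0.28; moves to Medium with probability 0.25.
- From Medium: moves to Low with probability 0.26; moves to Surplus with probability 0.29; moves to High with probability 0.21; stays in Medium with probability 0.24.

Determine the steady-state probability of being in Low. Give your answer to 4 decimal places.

0.2622

Let the stationary distribution be π with π = πP and π_1 + π_2 + π_3 + π_4 = 1.
π_1 = 0.28·π_1 + 0.19·π_2 + 0.16·π_3 + 0.21·π_4
π_2 = 0.24·π_1 + 0.25·π_2 + 0.28·π_3 + 0.29·π_4
π_3 = 0.22·π_1 + 0.25·π_2 + 0.31·π_3 + 0.26·π_4
Solving with the normalization constraint gives π = (0.2060, 0.2664, 0.2622, 0.2654).
So the stationary probability of Low is 0.2622.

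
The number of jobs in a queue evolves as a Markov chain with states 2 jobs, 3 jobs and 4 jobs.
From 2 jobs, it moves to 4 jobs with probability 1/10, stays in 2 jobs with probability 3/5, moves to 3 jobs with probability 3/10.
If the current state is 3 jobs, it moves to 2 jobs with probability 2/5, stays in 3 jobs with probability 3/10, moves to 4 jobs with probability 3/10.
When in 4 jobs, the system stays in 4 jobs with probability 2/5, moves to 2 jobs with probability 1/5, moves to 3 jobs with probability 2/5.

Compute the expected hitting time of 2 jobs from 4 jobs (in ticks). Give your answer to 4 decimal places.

Let t(s) be the expected number of ticks to first reach 2 jobs from state s, with t(2 jobs) = 0. Conditioning on the first tick:
t(3 jobs) = 1 + 0.3·t(3 jobs) + 0.3·t(4 jobs)
t(4 jobs) = 1 + 0.4·t(3 jobs) + 0.4·t(4 jobs)
Solving: t(3 jobs) = 3.0000, t(4 jobs) = 3.6667.
Expected ticks from 4 jobs to 2 jobs: 3.6667.

3.6667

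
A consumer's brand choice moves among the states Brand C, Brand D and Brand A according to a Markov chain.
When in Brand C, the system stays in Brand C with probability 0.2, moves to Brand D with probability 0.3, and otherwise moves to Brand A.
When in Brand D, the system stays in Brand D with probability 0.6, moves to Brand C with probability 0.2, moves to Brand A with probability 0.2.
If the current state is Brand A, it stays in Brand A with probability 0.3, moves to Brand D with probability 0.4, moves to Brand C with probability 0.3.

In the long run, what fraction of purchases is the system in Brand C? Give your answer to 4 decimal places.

Let the stationary distribution be π with π = πP and π_1 + π_2 + π_3 = 1.
π_1 = 0.2·π_1 + 0.2·π_2 + 0.3·π_3
π_2 = 0.3·π_1 + 0.6·π_2 + 0.4·π_3
Solving with the normalization constraint gives π = (0.2299, 0.4713, 0.2989).
So the stationary probability of Brand C is 0.2299.

0.2299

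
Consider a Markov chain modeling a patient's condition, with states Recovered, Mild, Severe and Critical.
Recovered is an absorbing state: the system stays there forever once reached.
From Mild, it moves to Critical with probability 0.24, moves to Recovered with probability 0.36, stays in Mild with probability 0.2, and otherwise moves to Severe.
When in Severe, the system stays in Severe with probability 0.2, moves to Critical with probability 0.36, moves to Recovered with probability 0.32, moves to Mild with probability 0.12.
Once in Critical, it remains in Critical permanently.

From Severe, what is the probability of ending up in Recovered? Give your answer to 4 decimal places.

Let h(s) be the probability of absorption at Recovered starting from transient state s. Then h(Recovered) = 1 and h(Critical) = 0. By first-step analysis:
h(Mild) = 0.36·1 + 0.2·h(Mild) + 0.2·h(Severe) + 0.24·0
h(Severe) = 0.32·1 + 0.12·h(Mild) + 0.2·h(Severe) + 0.36·0
Solving: h(Mild) = 0.5714, h(Severe) = 0.4857.
Starting from Severe, the probability is 0.4857.

0.4857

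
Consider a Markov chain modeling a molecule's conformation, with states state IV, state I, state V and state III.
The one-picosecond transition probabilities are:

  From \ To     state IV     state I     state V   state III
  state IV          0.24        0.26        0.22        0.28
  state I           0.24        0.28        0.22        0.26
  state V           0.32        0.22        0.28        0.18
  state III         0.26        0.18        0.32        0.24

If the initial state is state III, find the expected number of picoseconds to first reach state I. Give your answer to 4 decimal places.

4.6953

Let t(s) be the expected number of picoseconds to first reach state I from state s, with t(state I) = 0. Conditioning on the first picosecond:
t(state IV) = 1 + 0.24·t(state IV) + 0.22·t(state V) + 0.28·t(state III)
t(state V) = 1 + 0.32·t(state IV) + 0.28·t(state V) + 0.18·t(state III)
t(state III) = 1 + 0.26·t(state IV) + 0.32·t(state V) + 0.24·t(state III)
Solving: t(state IV) = 4.3467, t(state V) = 4.4946, t(state III) = 4.6953.
Expected picoseconds from state III to state I: 4.6953.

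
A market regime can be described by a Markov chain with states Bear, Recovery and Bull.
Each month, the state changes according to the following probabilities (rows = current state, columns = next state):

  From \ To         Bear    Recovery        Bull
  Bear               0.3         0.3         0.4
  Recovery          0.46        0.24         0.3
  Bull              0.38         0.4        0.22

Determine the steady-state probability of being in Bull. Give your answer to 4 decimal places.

0.3125

Let the stationary distribution be π with π = πP and π_1 + π_2 + π_3 = 1.
π_1 = 0.3·π_1 + 0.46·π_2 + 0.38·π_3
π_2 = 0.3·π_1 + 0.24·π_2 + 0.4·π_3
Solving with the normalization constraint gives π = (0.3750, 0.3125, 0.3125).
So the stationary probability of Bull is 0.3125.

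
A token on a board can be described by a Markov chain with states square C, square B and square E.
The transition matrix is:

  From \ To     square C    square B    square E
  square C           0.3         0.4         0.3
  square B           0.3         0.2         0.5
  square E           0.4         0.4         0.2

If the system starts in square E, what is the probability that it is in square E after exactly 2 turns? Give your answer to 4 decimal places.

0.3600

Sum over the intermediate state after 1 turn:
P = P(square E→square C)·P(square C→square E) + P(square E→square B)·P(square B→square E) + P(square E→square E)·P(square E→square E)
  = 0.4×0.3 + 0.4×0.5 + 0.2×0.2
  = 0.1200 + 0.2000 + 0.0400 = 0.3600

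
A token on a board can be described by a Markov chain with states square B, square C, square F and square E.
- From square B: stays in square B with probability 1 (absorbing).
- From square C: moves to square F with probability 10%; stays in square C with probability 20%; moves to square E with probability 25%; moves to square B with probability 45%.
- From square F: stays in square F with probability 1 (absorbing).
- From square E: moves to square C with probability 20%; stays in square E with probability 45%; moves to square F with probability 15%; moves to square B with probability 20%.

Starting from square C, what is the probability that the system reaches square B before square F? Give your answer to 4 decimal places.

0.7628

Let h(s) be the probability of absorption at square B starting from transient state s. Then h(square B) = 1 and h(square F) = 0. By first-step analysis:
h(square C) = 0.45·1 + 0.2·h(square C) + 0.1·0 + 0.25·h(square E)
h(square E) = 0.2·1 + 0.2·h(square C) + 0.15·0 + 0.45·h(square E)
Solving: h(square C) = 0.7628, h(square E) = 0.6410.
Starting from square C, the probability is 0.7628.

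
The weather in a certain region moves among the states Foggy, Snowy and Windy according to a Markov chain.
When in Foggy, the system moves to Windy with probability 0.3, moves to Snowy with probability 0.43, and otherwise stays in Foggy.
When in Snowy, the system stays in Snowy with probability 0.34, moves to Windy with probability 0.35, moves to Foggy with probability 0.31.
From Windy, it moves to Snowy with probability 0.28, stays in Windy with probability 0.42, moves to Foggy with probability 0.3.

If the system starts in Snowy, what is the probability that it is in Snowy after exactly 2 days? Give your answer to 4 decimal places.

Sum over the intermediate state after 1 day:
P = P(Snowy→Foggy)·P(Foggy→Snowy) + P(Snowy→Snowy)·P(Snowy→Snowy) + P(Snowy→Windy)·P(Windy→Snowy)
  = 0.31×0.43 + 0.34×0.34 + 0.35×0.28
  = 0.1333 + 0.1156 + 0.0980 = 0.3469

0.3469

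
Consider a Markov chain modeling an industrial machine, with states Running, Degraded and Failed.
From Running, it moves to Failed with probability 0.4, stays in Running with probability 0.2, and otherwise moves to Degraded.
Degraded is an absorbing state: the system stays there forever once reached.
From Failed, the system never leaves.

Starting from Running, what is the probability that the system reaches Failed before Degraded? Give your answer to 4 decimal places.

Let h(s) be the probability of absorption at Failed starting from transient state s. Then h(Failed) = 1 and h(Degraded) = 0. By first-step analysis:
h(Running) = 0.2·h(Running) + 0.4·0 + 0.4·1
Solving: h(Running) = 0.5000.
Starting from Running, the probability is 0.5000.

0.5000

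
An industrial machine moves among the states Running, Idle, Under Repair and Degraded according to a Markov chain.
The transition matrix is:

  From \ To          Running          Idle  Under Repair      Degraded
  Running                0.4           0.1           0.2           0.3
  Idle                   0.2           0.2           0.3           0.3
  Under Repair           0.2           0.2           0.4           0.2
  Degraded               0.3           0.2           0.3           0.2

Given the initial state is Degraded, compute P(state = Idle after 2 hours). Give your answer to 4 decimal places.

0.1700

Propagate the distribution vector 2 hours from Degraded.
After 0 hours: (0.0000, 0.0000, 0.0000, 1.0000)
After 1 hour: (0.3000, 0.2000, 0.3000, 0.2000)
After 2 hours: (0.2800, 0.1700, 0.3000, 0.2500)
P(in Idle after 2 hours) = 0.1700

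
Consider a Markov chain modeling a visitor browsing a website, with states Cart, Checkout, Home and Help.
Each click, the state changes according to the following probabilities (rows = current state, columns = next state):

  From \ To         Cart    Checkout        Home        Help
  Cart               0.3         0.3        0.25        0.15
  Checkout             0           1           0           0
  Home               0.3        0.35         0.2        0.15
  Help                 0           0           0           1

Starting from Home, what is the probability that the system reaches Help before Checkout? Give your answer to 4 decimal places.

0.3093

Let h(s) be the probability of absorption at Help starting from transient state s. Then h(Help) = 1 and h(Checkout) = 0. By first-step analysis:
h(Cart) = 0.3·h(Cart) + 0.3·0 + 0.25·h(Home) + 0.15·1
h(Home) = 0.3·h(Cart) + 0.35·0 + 0.2·h(Home) + 0.15·1
Solving: h(Cart) = 0.3247, h(Home) = 0.3093.
Starting from Home, the probability is 0.3093.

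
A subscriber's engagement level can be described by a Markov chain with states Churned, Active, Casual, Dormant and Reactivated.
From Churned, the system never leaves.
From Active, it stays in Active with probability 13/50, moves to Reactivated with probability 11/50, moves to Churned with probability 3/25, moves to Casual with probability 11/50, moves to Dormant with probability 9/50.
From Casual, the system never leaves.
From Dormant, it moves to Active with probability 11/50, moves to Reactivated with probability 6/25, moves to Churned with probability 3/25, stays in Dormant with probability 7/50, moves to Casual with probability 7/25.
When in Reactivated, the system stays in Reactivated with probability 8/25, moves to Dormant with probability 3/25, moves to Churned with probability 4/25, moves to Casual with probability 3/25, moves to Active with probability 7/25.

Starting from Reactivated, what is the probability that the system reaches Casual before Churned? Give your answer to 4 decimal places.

Let h(s) be the probability of absorption at Casual starting from transient state s. Then h(Casual) = 1 and h(Churned) = 0. By first-step analysis:
h(Active) = 0.12·0 + 0.26·h(Active) + 0.22·1 + 0.18·h(Dormant) + 0.22·h(Reactivated)
h(Dormant) = 0.12·0 + 0.22·h(Active) + 0.28·1 + 0.14·h(Dormant) + 0.24·h(Reactivated)
h(Reactivated) = 0.16·0 + 0.28·h(Active) + 0.12·1 + 0.12·h(Dormant) + 0.32·h(Reactivated)
Solving: h(Active) = 0.6118, h(Dormant) = 0.6328, h(Reactivated) = 0.5400.
Starting from Reactivated, the probability is 0.5400.

0.5400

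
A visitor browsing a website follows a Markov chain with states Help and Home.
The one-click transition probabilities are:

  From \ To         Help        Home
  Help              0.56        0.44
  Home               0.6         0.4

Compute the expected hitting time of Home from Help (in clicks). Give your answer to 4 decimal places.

Let t(s) be the expected number of clicks to first reach Home from state s, with t(Home) = 0. Conditioning on the first click:
t(Help) = 1 + 0.56·t(Help)
Solving: t(Help) = 2.2727.
Expected clicks from Help to Home: 2.2727.

2.2727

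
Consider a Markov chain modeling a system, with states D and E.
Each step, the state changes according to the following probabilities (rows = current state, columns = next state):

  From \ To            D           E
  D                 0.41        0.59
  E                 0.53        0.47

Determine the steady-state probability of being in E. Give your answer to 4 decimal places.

Let the stationary distribution be π with π = πP and π_1 + π_2 = 1.
π_1 = 0.41·π_1 + 0.53·π_2
Solving with the normalization constraint gives π = (0.4732, 0.5268).
So the stationary probability of E is 0.5268.

0.5268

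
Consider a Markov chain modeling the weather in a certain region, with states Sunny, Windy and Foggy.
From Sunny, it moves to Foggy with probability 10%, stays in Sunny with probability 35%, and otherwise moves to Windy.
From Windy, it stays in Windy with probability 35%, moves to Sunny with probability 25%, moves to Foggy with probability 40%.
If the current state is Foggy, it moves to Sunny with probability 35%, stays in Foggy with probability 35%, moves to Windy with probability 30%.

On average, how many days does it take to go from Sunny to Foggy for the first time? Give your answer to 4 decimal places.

Let t(s) be the expected number of days to first reach Foggy from state s, with t(Foggy) = 0. Conditioning on the first day:
t(Sunny) = 1 + 0.35·t(Sunny) + 0.55·t(Windy)
t(Windy) = 1 + 0.25·t(Sunny) + 0.35·t(Windy)
Solving: t(Sunny) = 4.2105, t(Windy) = 3.1579.
Expected days from Sunny to Foggy: 4.2105.

4.2105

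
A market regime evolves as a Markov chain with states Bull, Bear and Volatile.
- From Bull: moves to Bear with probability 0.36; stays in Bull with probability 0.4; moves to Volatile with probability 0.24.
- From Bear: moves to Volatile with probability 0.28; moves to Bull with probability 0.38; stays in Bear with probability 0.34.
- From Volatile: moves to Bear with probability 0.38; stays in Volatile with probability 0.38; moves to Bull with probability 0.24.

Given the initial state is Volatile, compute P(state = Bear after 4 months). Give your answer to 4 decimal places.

Propagate the distribution vector 4 months from Volatile.
After 0 months: (0.0000, 0.0000, 1.0000)
After 1 month: (0.2400, 0.3800, 0.3800)
After 2 months: (0.3316, 0.3600, 0.3084)
After 3 months: (0.3435, 0.3590, 0.2976)
After 4 months: (0.3452, 0.3588, 0.2960)
P(in Bear after 4 months) = 0.3588

0.3588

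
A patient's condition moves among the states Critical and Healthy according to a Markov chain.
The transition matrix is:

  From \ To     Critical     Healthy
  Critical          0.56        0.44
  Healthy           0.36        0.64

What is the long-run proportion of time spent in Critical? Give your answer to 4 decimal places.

Let the stationary distribution be π with π = πP and π_1 + π_2 = 1.
π_1 = 0.56·π_1 + 0.36·π_2
Solving with the normalization constraint gives π = (0.4500, 0.5500).
So the stationary probability of Critical is 0.4500.

0.4500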